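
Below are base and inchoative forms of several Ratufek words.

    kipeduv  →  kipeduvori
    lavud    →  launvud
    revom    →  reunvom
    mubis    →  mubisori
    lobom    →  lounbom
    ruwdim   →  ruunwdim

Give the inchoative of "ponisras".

kipeduv and lavud both have last vowel 'u' yet inflect differently (kipeduvori, launvud), so the last vowel is not what conditions the rule; the final letter is.
"ponisras" ends in -s. The one such stem in the data (mubis → mubisori) adds -ori, so the same rule applies.
So ponisras → ponisrasori.

ponisrasori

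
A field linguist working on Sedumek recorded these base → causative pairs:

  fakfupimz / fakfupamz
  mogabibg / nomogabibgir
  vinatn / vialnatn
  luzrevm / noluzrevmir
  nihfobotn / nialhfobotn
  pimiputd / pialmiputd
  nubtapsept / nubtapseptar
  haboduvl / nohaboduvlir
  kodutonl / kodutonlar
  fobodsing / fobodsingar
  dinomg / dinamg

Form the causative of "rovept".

haboduvl and kodutonl both end in -l yet inflect differently (nohaboduvlir, kodutonlar), so the final letter is not what conditions the rule; the second-to-last letter is.
"rovept" has second-to-last letter 'p'. The one such stem in the data (nubtapsept → nubtapseptar) adds -ar, so the same rule applies.
The other patterns: stems whose second-to-last letter is 'b' or 'v' add no- … -ir around the stem; stems whose second-to-last letter is 't' insert -al- after the first vowel; stems whose second-to-last letter is 'm' change the last vowel to 'a'.
So rovept → roveptar.

roveptar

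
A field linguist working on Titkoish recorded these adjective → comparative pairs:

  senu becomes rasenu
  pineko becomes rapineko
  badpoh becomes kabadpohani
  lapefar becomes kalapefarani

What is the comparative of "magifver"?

kamagifverani

pineko and badpoh both have last vowel 'o' yet inflect differently (rapineko, kabadpohani), so the last vowel is not what conditions the rule; whether the stem ends in a vowel or a consonant is.
"magifver" ends in a consonant. The stems ending in a consonant (badpoh → kabadpohani, lapefar → kalapefarani) add ka- … -ani around the stem.
So magifver → kamagifverani.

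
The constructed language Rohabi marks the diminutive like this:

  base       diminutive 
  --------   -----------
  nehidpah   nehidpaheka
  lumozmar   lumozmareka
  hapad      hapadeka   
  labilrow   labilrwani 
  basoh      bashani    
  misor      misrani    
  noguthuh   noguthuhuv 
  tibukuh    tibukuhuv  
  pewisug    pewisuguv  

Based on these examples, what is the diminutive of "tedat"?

nehidpah and basoh both end in -h yet inflect differently (nehidpaheka, bashani), so the final letter is not what conditions the rule; the last vowel is.
"tedat" has last vowel 'a'. The stems whose last vowel is 'a' (nehidpah → nehidpaheka, lumozmar → lumozmareka, hapad → hapadeka) add -eka.
So tedat → tedateka.

tedateka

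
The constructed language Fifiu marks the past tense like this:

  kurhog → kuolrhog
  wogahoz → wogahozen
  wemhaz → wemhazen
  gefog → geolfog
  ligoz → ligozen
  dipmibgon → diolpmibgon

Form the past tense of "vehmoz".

vehmozen

ligoz and kurhog both have last vowel 'o' yet inflect differently (ligozen, kuolrhog), so the last vowel is not what conditions the rule; the final letter is.
"vehmoz" ends in -z. The stems ending in -z (ligoz → ligozen, wemhaz → wemhazen, wogahoz → wogahozen) add -en.
The other pattern: stems ending in -g or -n insert -ol- after the first vowel.
So vehmoz → vehmozen.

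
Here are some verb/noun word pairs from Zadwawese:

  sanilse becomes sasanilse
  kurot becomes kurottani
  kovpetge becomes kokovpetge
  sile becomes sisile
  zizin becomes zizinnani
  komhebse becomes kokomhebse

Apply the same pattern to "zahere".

zazahere

"zahere" ends in -e. The stems ending in -e (sanilse → sasanilse, kovpetge → kokovpetge, sile → sisile) repeat the first consonant+vowel as a prefix.
So zahere → zazahere.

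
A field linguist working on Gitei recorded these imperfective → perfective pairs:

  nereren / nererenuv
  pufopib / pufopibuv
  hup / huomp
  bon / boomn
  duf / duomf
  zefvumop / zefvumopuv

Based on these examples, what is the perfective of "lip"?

hup and zefvumop both end in -p yet inflect differently (huomp, zefvumopuv), so the final letter is not what conditions the rule; the number of vowels is.
"lip" has 1 vowel. The stems with 1 vowel (duf → duomf, hup → huomp, bon → boomn) insert -om- after the first vowel.
The other pattern: stems with 3 vowels add -uv.
So lip → liomp.

liomp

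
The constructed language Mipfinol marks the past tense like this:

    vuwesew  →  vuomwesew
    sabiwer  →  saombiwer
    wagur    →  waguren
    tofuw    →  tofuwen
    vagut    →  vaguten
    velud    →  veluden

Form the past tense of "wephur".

sabiwer and wagur both end in -r yet inflect differently (saombiwer, waguren), so the final letter is not what conditions the rule; the last vowel is.
"wephur" has last vowel 'u'. The stems whose last vowel is 'u' (wagur → waguren, tofuw → tofuwen, vagut → vaguten) add -en.
So wephur → wephuren.

wephuren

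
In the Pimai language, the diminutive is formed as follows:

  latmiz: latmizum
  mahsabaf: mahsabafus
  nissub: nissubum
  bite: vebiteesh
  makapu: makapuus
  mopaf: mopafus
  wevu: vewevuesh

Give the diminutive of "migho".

mighous

makapu and wevu both end in -u yet inflect differently (makapuus, vewevuesh), so the final letter is not what conditions the rule; the first letter is.
"migho" begins with m-. The stems beginning with m- (mahsabaf → mahsabafus, mopaf → mopafus, makapu → makapuus) add -us.
So migho → mighous.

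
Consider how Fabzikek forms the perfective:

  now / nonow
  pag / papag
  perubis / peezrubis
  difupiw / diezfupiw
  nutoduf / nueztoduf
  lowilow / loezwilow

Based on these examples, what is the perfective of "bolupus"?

now and difupiw both end in -w yet inflect differently (nonow, diezfupiw), so the final letter is not what conditions the rule; the number of vowels is.
"bolupus" has 3 vowels. The stems with 3 vowels (perubis → peezrubis, difupiw → diezfupiw, nutoduf → nueztoduf) insert -ez- after the first vowel.
The other pattern: stems with 1 vowel repeat the first consonant+vowel as a prefix.
So bolupus → boezlupus.

boezlupus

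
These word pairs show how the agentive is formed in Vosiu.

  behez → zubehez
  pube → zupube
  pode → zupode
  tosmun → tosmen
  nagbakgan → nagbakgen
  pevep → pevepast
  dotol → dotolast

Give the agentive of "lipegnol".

"lipegnol" ends in -l. The one such stem in the data (dotol → dotolast) adds -ast, so the same rule applies.
So lipegnol → lipegnolast.

lipegnolast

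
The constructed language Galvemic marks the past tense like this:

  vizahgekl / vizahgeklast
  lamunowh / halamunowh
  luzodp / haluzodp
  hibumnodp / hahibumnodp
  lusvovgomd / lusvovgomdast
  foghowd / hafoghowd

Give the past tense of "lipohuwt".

foghowd and lusvovgomd both end in -d yet inflect differently (hafoghowd, lusvovgomdast), so the final letter is not what conditions the rule; the second-to-last letter is.
"lipohuwt" has second-to-last letter 'w'. The stems whose second-to-last letter is 'w' (lamunowh → halamunowh, foghowd → hafoghowd) add the prefix ha-.
The other pattern: stems whose second-to-last letter is 'k' or 'm' add -ast.
So lipohuwt → halipohuwt.

halipohuwt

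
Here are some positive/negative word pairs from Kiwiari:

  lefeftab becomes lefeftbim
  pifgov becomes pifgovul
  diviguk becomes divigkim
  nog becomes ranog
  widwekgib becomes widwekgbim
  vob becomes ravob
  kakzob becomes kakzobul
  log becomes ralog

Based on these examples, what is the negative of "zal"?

razal

"zal" has 1 vowel. The stems with 1 vowel (log → ralog, vob → ravob, nog → ranog) add the prefix ra-.
So zal → razal.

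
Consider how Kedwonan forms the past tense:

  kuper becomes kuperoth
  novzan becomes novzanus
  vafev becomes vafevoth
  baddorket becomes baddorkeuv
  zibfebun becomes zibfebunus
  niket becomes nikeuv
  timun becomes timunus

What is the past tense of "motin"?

motinus

baddorket and kuper both have last vowel 'e' yet inflect differently (baddorkeuv, kuperoth), so the last vowel is not what conditions the rule; the final letter is.
"motin" ends in -n. The stems ending in -n (zibfebun → zibfebunus, timun → timunus, novzan → novzanus) add -us.
So motin → motinus.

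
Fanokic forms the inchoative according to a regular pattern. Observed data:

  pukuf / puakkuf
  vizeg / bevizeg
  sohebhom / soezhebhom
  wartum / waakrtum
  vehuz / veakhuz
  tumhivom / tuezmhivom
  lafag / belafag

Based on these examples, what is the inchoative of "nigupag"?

sohebhom and wartum both end in -m yet inflect differently (soezhebhom, waakrtum), so the final letter is not what conditions the rule; the last vowel is.
"nigupag" has last vowel 'a'. The one such stem in the data (lafag → belafag) adds the prefix be-, so the same rule applies.
The other patterns: stems whose last vowel is 'o' insert -ez- after the first vowel; stems whose last vowel is 'u' insert -ak- after the first vowel.
So nigupag → benigupag.

benigupag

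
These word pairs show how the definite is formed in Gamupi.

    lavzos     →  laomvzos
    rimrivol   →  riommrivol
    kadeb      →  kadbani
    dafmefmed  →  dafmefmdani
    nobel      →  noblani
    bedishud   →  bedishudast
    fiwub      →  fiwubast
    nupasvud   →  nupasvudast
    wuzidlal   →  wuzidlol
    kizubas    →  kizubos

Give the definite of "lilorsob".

"lilorsob" has last vowel 'o'. The stems whose last vowel is 'o' (lavzos → laomvzos, rimrivol → riommrivol) insert -om- after the first vowel.
The other patterns: stems whose last vowel is 'e' delete the last vowel and add -ani; stems whose last vowel is 'u' add -ast; stems whose last vowel is 'a' change the last vowel to 'o'.
So lilorsob → liomlorsob.

liomlorsob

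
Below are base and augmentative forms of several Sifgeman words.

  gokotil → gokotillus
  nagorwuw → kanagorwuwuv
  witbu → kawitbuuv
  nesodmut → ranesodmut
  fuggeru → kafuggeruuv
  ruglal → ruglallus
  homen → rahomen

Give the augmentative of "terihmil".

fuggeru and nesodmut both have last vowel 'u' yet inflect differently (kafuggeruuv, ranesodmut), so the last vowel is not what conditions the rule; the final letter is.
"terihmil" ends in -l. The stems ending in -l (ruglal → ruglallus, gokotil → gokotillus) double the final consonant and add -us.
The other patterns: stems ending in -u or -w add ka- … -uv around the stem; stems ending in -n or -t add the prefix ra-.
So terihmil → terihmillus.

terihmillus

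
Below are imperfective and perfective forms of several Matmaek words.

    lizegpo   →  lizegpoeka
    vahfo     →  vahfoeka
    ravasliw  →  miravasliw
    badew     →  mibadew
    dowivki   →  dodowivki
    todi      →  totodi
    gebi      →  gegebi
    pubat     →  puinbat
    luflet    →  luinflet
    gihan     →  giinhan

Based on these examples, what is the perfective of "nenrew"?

minenrew

ravasliw and dowivki both have last vowel 'i' yet inflect differently (miravasliw, dodowivki), so the last vowel is not what conditions the rule; the final letter is.
"nenrew" ends in -w. The stems ending in -w (ravasliw → miravasliw, badew → mibadew) add the prefix mi-.
The other patterns: stems ending in -o add -eka; stems ending in -i repeat the first consonant+vowel as a prefix; stems ending in -n or -t insert -in- after the first vowel.
So nenrew → minenrew.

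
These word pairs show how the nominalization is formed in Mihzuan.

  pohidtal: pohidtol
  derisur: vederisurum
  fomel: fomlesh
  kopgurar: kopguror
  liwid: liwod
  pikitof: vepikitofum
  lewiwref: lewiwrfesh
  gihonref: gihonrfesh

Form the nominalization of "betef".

pikitof and gihonref both end in -f yet inflect differently (vepikitofum, gihonrfesh), so the final letter is not what conditions the rule; the last vowel is.
"betef" has last vowel 'e'. The stems whose last vowel is 'e' (gihonref → gihonrfesh, lewiwref → lewiwrfesh, fomel → fomlesh) delete the last vowel and add -esh.
So betef → betfesh.

betfesh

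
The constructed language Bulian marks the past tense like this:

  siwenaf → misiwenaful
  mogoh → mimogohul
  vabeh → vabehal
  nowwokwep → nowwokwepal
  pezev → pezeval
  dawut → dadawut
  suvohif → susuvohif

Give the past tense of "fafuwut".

fafafuwut

"fafuwut" has last vowel 'u'. The one such stem in the data (dawut → dadawut) repeats the first consonant+vowel as a prefix (as does suvohif), so the same rule applies.
The other patterns: stems whose last vowel is 'a' or 'o' add mi- … -ul around the stem; stems whose last vowel is 'e' add -al.
So fafuwut → fafafuwut.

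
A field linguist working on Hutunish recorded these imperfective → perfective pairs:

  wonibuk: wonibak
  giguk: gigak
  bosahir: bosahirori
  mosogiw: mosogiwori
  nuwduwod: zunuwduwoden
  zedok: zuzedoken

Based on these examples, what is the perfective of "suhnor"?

"suhnor" has last vowel 'o'. The stems whose last vowel is 'o' (nuwduwod → zunuwduwoden, zedok → zuzedoken) add zu- … -en around the stem.
So suhnor → zusuhnoren.

zusuhnoren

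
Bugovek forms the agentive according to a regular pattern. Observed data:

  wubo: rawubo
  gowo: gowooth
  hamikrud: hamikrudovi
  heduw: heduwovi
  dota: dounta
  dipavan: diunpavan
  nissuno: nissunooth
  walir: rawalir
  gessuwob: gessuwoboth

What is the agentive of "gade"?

gowo and wubo both end in -o yet inflect differently (gowooth, rawubo), so the final letter is not what conditions the rule; the first letter is.
"gade" begins with g-. The stems beginning with g- (gowo → gowooth, gessuwob → gessuwoboth) add -oth.
So gade → gadeoth.

gadeoth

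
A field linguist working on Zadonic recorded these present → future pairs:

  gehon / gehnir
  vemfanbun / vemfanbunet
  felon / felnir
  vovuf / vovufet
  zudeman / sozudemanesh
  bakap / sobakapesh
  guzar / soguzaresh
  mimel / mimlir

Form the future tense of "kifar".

zudeman and vemfanbun both end in -n yet inflect differently (sozudemanesh, vemfanbunet), so the final letter is not what conditions the rule; the last vowel is.
"kifar" has last vowel 'a'. The stems whose last vowel is 'a' (bakap → sobakapesh, zudeman → sozudemanesh, guzar → soguzaresh) add so- … -esh around the stem.
The other patterns: stems whose last vowel is 'u' add -et; stems whose last vowel is 'e' or 'o' delete the last vowel and add -ir.
So kifar → sokifaresh.

sokifaresh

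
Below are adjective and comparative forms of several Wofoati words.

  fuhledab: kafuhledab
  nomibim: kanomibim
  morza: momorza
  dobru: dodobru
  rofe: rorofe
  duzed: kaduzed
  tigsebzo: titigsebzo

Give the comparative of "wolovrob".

kawolovrob

"wolovrob" ends in a consonant. The stems ending in a consonant (nomibim → kanomibim, fuhledab → kafuhledab, duzed → kaduzed) add the prefix ka-.
The other pattern: stems ending in a vowel repeat the first consonant+vowel as a prefix.
So wolovrob → kawolovrob.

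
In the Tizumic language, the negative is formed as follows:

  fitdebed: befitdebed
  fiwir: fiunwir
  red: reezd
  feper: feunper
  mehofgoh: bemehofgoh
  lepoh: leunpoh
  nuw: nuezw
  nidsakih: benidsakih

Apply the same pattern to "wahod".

waunhod

red and fitdebed both end in -d yet inflect differently (reezd, befitdebed), so the final letter is not what conditions the rule; the number of vowels is.
"wahod" has 2 vowels. The stems with 2 vowels (fiwir → fiunwir, feper → feunper, lepoh → leunpoh) insert -un- after the first vowel.
So wahod → waunhod.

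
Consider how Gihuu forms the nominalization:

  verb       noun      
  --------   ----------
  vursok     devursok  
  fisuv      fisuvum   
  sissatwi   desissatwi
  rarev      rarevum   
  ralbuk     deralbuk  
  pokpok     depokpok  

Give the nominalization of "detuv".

detuvum

fisuv and ralbuk both have last vowel 'u' yet inflect differently (fisuvum, deralbuk), so the last vowel is not what conditions the rule; the final letter is.
"detuv" ends in -v. The stems ending in -v (rarev → rarevum, fisuv → fisuvum) add -um.
The other pattern: stems ending in -i or -k add the prefix de-.
So detuv → detuvum.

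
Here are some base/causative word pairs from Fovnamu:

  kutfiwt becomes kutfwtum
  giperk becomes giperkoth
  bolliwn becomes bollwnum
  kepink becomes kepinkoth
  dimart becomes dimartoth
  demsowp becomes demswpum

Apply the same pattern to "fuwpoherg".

kutfiwt and dimart both end in -t yet inflect differently (kutfwtum, dimartoth), so the final letter is not what conditions the rule; the second-to-last letter is.
"fuwpoherg" has second-to-last letter 'r'. The stems whose second-to-last letter is 'r' (dimart → dimartoth, giperk → giperkoth) add -oth.
So fuwpoherg → fuwpohergoth.

fuwpohergoth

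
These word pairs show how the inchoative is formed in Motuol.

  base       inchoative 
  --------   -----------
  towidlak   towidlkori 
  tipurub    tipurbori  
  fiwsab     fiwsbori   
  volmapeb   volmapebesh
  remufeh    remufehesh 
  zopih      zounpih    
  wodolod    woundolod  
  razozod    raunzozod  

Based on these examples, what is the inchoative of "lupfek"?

tipurub and volmapeb both end in -b yet inflect differently (tipurbori, volmapebesh), so the final letter is not what conditions the rule; the last vowel is.
"lupfek" has last vowel 'e'. The stems whose last vowel is 'e' (volmapeb → volmapebesh, remufeh → remufehesh) add -esh.
So lupfek → lupfekesh.

lupfekesh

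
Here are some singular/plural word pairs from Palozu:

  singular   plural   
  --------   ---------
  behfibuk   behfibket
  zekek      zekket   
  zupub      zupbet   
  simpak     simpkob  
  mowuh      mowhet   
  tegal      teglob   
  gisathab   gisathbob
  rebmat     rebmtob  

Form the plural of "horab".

simpak and behfibuk both end in -k yet inflect differently (simpkob, behfibket), so the final letter is not what conditions the rule; the last vowel is.
"horab" has last vowel 'a'. The stems whose last vowel is 'a' (gisathab → gisathbob, simpak → simpkob, tegal → teglob) delete the last vowel and add -ob.
So horab → horbob.

horbob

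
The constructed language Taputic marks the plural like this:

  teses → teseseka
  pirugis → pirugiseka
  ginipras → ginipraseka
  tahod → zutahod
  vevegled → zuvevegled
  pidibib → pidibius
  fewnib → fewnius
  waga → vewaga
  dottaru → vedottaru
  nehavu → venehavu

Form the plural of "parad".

teses and vevegled both have last vowel 'e' yet inflect differently (teseseka, zuvevegled), so the last vowel is not what conditions the rule; the final letter is.
"parad" ends in -d. The stems ending in -d (tahod → zutahod, vevegled → zuvevegled) add the prefix zu-.
The other patterns: stems ending in -s add -eka; stems ending in -b drop the final letter and add -us; stems ending in -a or -u add the prefix ve-.
So parad → zuparad.

zuparad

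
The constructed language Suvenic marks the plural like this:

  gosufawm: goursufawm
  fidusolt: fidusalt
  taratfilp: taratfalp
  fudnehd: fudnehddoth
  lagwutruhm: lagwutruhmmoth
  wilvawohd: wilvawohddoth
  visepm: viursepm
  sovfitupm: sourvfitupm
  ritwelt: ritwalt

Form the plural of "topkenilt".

lagwutruhm and sovfitupm both end in -m yet inflect differently (lagwutruhmmoth, sourvfitupm), so the final letter is not what conditions the rule; the second-to-last letter is.
"topkenilt" has second-to-last letter 'l'. The stems whose second-to-last letter is 'l' (ritwelt → ritwalt, taratfilp → taratfalp, fidusolt → fidusalt) change the last vowel to 'a'.
The other patterns: stems whose second-to-last letter is 'h' double the final consonant and add -oth; stems whose second-to-last letter is 'p' or 'w' insert -ur- after the first vowel.
So topkenilt → topkenalt.

topkenalt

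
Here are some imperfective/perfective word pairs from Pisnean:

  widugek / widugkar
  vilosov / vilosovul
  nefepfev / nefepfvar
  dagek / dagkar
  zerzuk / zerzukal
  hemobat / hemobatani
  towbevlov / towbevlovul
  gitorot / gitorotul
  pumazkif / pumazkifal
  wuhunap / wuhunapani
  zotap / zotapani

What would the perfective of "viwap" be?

hemobat and gitorot both end in -t yet inflect differently (hemobatani, gitorotul), so the final letter is not what conditions the rule; the last vowel is.
"viwap" has last vowel 'a'. The stems whose last vowel is 'a' (wuhunap → wuhunapani, hemobat → hemobatani, zotap → zotapani) add -ani.
The other patterns: stems whose last vowel is 'o' add -ul; stems whose last vowel is 'e' delete the last vowel and add -ar; stems whose last vowel is 'i' or 'u' add -al.
So viwap → viwapani.

viwapani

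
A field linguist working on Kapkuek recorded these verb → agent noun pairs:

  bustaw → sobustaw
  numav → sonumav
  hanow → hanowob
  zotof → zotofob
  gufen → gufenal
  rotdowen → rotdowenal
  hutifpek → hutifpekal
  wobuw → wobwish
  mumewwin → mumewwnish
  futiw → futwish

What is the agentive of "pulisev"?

puliseval

bustaw and hanow both end in -w yet inflect differently (sobustaw, hanowob), so the final letter is not what conditions the rule; the last vowel is.
"pulisev" has last vowel 'e'. The stems whose last vowel is 'e' (gufen → gufenal, rotdowen → rotdowenal, hutifpek → hutifpekal) add -al.
The other patterns: stems whose last vowel is 'a' add the prefix so-; stems whose last vowel is 'o' add -ob; stems whose last vowel is 'i' or 'u' delete the last vowel and add -ish.
So pulisev → puliseval.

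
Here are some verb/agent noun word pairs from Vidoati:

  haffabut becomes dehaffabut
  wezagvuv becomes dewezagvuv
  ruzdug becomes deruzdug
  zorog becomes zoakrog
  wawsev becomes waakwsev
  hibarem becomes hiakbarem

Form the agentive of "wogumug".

dewogumug

ruzdug and zorog both end in -g yet inflect differently (deruzdug, zoakrog), so the final letter is not what conditions the rule; the last vowel is.
"wogumug" has last vowel 'u'. The stems whose last vowel is 'u' (haffabut → dehaffabut, wezagvuv → dewezagvuv, ruzdug → deruzdug) add the prefix de-.
The other pattern: stems whose last vowel is 'e' or 'o' insert -ak- after the first vowel.
So wogumug → dewogumug.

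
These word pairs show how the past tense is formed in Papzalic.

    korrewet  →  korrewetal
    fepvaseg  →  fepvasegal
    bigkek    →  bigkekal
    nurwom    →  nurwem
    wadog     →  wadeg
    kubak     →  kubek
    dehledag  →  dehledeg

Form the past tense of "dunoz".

fepvaseg and wadog both end in -g yet inflect differently (fepvasegal, wadeg), so the final letter is not what conditions the rule; the last vowel is.
"dunoz" has last vowel 'o'. The stems whose last vowel is 'o' (nurwom → nurwem, wadog → wadeg) change the last vowel to 'e'.
So dunoz → dunez.

dunez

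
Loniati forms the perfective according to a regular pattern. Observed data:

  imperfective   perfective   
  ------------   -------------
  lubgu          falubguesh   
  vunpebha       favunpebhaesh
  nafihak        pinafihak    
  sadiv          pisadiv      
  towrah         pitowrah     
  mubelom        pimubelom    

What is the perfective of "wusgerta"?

fawusgertaesh

"wusgerta" ends in a vowel. The stems ending in a vowel (lubgu → falubguesh, vunpebha → favunpebhaesh) add fa- … -esh around the stem.
The other pattern: stems ending in a consonant add the prefix pi-.
So wusgerta → fawusgertaesh.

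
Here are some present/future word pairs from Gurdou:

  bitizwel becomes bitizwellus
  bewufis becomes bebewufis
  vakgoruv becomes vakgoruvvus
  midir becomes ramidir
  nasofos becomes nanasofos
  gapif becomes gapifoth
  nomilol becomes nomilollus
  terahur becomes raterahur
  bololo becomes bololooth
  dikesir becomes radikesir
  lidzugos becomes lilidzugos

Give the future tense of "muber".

midir and bewufis both have last vowel 'i' yet inflect differently (ramidir, bebewufis), so the last vowel is not what conditions the rule; the final letter is.
"muber" ends in -r. The stems ending in -r (midir → ramidir, dikesir → radikesir, terahur → raterahur) add the prefix ra-.
The other patterns: stems ending in -s repeat the first consonant+vowel as a prefix; stems ending in -f or -o add -oth; stems ending in -l or -v double the final consonant and add -us.
So muber → ramuber.

ramuber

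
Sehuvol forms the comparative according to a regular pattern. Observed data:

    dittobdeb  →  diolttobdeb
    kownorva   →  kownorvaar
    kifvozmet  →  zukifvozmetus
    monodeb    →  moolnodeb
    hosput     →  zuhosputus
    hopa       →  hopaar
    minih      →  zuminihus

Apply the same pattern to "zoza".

zozaar

dittobdeb and kifvozmet both have last vowel 'e' yet inflect differently (diolttobdeb, zukifvozmetus), so the last vowel is not what conditions the rule; the final letter is.
"zoza" ends in -a. The stems ending in -a (kownorva → kownorvaar, hopa → hopaar) add -ar.
So zoza → zozaar.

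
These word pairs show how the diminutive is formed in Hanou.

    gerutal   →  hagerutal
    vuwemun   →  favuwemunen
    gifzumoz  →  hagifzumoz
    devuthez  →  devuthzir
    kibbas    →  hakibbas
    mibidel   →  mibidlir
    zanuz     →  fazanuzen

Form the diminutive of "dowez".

dowzir

"dowez" has last vowel 'e'. The stems whose last vowel is 'e' (devuthez → devuthzir, mibidel → mibidlir) delete the last vowel and add -ir.
So dowez → dowzir.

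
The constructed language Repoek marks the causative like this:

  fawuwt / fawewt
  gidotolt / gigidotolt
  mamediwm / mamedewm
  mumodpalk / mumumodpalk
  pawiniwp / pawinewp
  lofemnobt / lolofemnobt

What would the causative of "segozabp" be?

fawuwt and lofemnobt both end in -t yet inflect differently (fawewt, lolofemnobt), so the final letter is not what conditions the rule; the second-to-last letter is.
"segozabp" has second-to-last letter 'b'. The one such stem in the data (lofemnobt → lolofemnobt) repeats the first consonant+vowel as a prefix (as do mumodpalk, gidotolt), so the same rule applies.
So segozabp → sesegozabp.

sesegozabp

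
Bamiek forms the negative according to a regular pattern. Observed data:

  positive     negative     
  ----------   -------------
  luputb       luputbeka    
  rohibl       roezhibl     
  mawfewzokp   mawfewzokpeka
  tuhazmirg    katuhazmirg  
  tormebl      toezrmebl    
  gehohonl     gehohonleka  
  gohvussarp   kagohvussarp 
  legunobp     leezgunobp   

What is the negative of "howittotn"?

howittotneka

legunobp and gohvussarp both end in -p yet inflect differently (leezgunobp, kagohvussarp), so the final letter is not what conditions the rule; the second-to-last letter is.
"howittotn" has second-to-last letter 't'. The one such stem in the data (luputb → luputbeka) adds -eka, so the same rule applies.
So howittotn → howittotneka.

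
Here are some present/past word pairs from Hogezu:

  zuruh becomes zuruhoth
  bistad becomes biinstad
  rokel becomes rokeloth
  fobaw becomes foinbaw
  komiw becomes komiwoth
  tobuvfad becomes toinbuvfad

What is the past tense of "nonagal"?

fobaw and komiw both end in -w yet inflect differently (foinbaw, komiwoth), so the final letter is not what conditions the rule; the last vowel is.
"nonagal" has last vowel 'a'. The stems whose last vowel is 'a' (tobuvfad → toinbuvfad, bistad → biinstad, fobaw → foinbaw) insert -in- after the first vowel.
The other pattern: stems whose last vowel is 'e', 'i' or 'u' add -oth.
So nonagal → noinnagal.

noinnagal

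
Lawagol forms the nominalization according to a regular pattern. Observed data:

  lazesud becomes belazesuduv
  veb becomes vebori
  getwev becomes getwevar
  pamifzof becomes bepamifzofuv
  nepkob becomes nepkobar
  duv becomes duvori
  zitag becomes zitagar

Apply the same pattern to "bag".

duv and getwev both end in -v yet inflect differently (duvori, getwevar), so the final letter is not what conditions the rule; the number of vowels is.
"bag" has 1 vowel. The stems with 1 vowel (duv → duvori, veb → vebori) add -ori.
So bag → bagori.

bagori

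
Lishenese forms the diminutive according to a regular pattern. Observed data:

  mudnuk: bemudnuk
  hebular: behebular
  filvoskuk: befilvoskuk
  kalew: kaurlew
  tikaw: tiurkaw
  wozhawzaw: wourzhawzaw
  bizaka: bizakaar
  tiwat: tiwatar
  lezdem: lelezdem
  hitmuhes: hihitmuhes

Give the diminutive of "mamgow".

maurmgow

hebular and tikaw both have last vowel 'a' yet inflect differently (behebular, tiurkaw), so the last vowel is not what conditions the rule; the final letter is.
"mamgow" ends in -w. The stems ending in -w (kalew → kaurlew, tikaw → tiurkaw, wozhawzaw → wourzhawzaw) insert -ur- after the first vowel.
So mamgow → maurmgow.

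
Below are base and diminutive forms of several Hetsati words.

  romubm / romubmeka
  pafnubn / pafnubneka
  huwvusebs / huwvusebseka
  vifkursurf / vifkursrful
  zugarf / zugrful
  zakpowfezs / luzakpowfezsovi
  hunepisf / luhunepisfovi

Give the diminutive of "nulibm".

nulibmeka

huwvusebs and zakpowfezs both end in -s yet inflect differently (huwvusebseka, luzakpowfezsovi), so the final letter is not what conditions the rule; the second-to-last letter is.
"nulibm" has second-to-last letter 'b'. The stems whose second-to-last letter is 'b' (romubm → romubmeka, pafnubn → pafnubneka, huwvusebs → huwvusebseka) add -eka.
So nulibm → nulibmeka.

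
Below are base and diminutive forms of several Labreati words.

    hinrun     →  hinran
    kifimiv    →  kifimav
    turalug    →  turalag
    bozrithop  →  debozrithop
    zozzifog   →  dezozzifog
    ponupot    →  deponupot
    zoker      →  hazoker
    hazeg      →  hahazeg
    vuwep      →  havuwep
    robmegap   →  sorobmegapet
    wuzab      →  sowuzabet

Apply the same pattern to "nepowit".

nepowat

"nepowit" has last vowel 'i'. The one such stem in the data (kifimiv → kifimav) changes the last vowel to 'a' (as do hinrun, turalug), so the same rule applies.
So nepowit → nepowat.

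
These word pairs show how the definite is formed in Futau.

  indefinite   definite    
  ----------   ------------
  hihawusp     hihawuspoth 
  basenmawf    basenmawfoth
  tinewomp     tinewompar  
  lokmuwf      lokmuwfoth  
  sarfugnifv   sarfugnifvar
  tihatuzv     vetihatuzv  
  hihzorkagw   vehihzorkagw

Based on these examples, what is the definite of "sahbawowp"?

sahbawowpoth

"sahbawowp" has second-to-last letter 'w'. The stems whose second-to-last letter is 'w' (lokmuwf → lokmuwfoth, basenmawf → basenmawfoth) add -oth.
The other patterns: stems whose second-to-last letter is 'g' or 'z' add the prefix ve-; stems whose second-to-last letter is 'f' or 'm' add -ar.
So sahbawowp → sahbawowpoth.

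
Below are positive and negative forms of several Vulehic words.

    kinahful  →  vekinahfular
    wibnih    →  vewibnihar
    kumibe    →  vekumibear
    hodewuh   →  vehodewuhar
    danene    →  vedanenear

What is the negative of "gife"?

vegifear

Every pair shown (kinahful → vekinahfular, wibnih → vewibnihar, kumibe → vekumibear, …) follows the same rule: add ve- … -ar around the stem.
So gife → vegifear.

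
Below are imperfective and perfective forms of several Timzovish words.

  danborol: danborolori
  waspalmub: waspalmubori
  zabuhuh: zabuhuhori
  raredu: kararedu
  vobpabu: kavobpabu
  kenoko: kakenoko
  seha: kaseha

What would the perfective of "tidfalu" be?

waspalmub and raredu both have last vowel 'u' yet inflect differently (waspalmubori, kararedu), so the last vowel is not what conditions the rule; whether the stem ends in a vowel or a consonant is.
"tidfalu" ends in a vowel. The stems ending in a vowel (raredu → kararedu, vobpabu → kavobpabu, kenoko → kakenoko) add the prefix ka-.
So tidfalu → katidfalu.

katidfalu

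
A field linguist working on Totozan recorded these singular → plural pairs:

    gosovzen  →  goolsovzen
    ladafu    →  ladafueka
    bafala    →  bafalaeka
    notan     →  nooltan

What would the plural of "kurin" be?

kuolrin

"kurin" ends in a consonant. The stems ending in a consonant (notan → nooltan, gosovzen → goolsovzen) insert -ol- after the first vowel.
The other pattern: stems ending in a vowel add -eka.
So kurin → kuolrin.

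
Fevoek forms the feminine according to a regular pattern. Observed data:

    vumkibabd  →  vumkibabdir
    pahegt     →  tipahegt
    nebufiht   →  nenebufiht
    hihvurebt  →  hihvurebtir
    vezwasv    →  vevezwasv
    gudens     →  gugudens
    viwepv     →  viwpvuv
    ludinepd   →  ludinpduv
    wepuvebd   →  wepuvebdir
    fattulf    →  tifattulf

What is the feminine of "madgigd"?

timadgigd

"madgigd" has second-to-last letter 'g'. The one such stem in the data (pahegt → tipahegt) adds the prefix ti-, so the same rule applies.
The other patterns: stems whose second-to-last letter is 'b' add -ir; stems whose second-to-last letter is 'p' delete the last vowel and add -uv; stems whose second-to-last letter is 'h', 'n' or 's' repeat the first consonant+vowel as a prefix.
So madgigd → timadgigd.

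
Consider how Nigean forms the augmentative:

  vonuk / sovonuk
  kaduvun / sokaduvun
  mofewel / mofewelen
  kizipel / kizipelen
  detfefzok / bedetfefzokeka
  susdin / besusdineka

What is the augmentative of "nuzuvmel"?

vonuk and detfefzok both end in -k yet inflect differently (sovonuk, bedetfefzokeka), so the final letter is not what conditions the rule; the last vowel is.
"nuzuvmel" has last vowel 'e'. The stems whose last vowel is 'e' (mofewel → mofewelen, kizipel → kizipelen) add -en.
So nuzuvmel → nuzuvmelen.

nuzuvmelen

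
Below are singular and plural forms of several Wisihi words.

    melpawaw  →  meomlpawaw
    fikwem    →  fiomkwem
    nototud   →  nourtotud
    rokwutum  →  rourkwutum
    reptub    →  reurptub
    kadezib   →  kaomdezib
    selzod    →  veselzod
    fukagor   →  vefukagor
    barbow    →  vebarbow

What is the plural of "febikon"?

vefebikon

selzod and nototud both end in -d yet inflect differently (veselzod, nourtotud), so the final letter is not what conditions the rule; the last vowel is.
"febikon" has last vowel 'o'. The stems whose last vowel is 'o' (barbow → vebarbow, fukagor → vefukagor, selzod → veselzod) add the prefix ve-.
So febikon → vefebikon.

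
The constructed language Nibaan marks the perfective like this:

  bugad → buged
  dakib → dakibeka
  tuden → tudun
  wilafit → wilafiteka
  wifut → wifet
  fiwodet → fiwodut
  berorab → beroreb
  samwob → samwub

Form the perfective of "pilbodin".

pilbodineka

wilafit and fiwodet both end in -t yet inflect differently (wilafiteka, fiwodut), so the final letter is not what conditions the rule; the last vowel is.
"pilbodin" has last vowel 'i'. The stems whose last vowel is 'i' (wilafit → wilafiteka, dakib → dakibeka) add -eka.
So pilbodin → pilbodineka.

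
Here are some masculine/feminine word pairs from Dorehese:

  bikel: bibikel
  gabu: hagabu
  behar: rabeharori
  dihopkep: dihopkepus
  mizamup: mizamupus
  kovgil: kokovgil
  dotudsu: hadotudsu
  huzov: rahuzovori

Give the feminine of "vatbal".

gabu and mizamup both have last vowel 'u' yet inflect differently (hagabu, mizamupus), so the last vowel is not what conditions the rule; the final letter is.
"vatbal" ends in -l. The stems ending in -l (bikel → bibikel, kovgil → kokovgil) repeat the first consonant+vowel as a prefix.
The other patterns: stems ending in -u add the prefix ha-; stems ending in -p add -us; stems ending in -r or -v add ra- … -ori around the stem.
So vatbal → vavatbal.

vavatbal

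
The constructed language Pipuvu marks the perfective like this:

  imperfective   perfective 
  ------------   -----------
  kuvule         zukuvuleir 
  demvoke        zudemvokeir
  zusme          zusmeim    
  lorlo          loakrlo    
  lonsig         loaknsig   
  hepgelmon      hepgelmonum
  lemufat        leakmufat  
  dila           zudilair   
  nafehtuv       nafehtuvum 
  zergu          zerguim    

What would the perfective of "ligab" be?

zusme and demvoke both end in -e yet inflect differently (zusmeim, zudemvokeir), so the final letter is not what conditions the rule; the first letter is.
"ligab" begins with l-. The stems beginning with l- (lemufat → leakmufat, lonsig → loaknsig, lorlo → loakrlo) insert -ak- after the first vowel.
The other patterns: stems beginning with z- add -im; stems beginning with d- or k- add zu- … -ir around the stem; stems beginning with h- or n- add -um.
So ligab → liakgab.

liakgab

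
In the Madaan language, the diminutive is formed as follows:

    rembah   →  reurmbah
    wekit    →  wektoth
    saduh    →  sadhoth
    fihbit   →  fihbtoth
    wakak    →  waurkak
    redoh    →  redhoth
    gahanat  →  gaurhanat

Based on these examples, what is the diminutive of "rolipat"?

rourlipat

gahanat and wekit both end in -t yet inflect differently (gaurhanat, wektoth), so the final letter is not what conditions the rule; the last vowel is.
"rolipat" has last vowel 'a'. The stems whose last vowel is 'a' (rembah → reurmbah, wakak → waurkak, gahanat → gaurhanat) insert -ur- after the first vowel.
So rolipat → rourlipat.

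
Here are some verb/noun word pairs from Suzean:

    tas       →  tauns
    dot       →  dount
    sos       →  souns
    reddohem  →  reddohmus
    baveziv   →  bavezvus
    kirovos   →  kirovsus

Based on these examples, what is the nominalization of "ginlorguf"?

tas and kirovos both end in -s yet inflect differently (tauns, kirovsus), so the final letter is not what conditions the rule; the number of vowels is.
"ginlorguf" has 3 vowels. The stems with 3 vowels (reddohem → reddohmus, baveziv → bavezvus, kirovos → kirovsus) delete the last vowel and add -us.
So ginlorguf → ginlorgfus.

ginlorgfus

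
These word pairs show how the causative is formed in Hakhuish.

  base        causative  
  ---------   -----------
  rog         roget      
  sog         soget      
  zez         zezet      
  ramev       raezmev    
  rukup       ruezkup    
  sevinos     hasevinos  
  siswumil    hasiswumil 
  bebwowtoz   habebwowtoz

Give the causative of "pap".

zez and bebwowtoz both end in -z yet inflect differently (zezet, habebwowtoz), so the final letter is not what conditions the rule; the number of vowels is.
"pap" has 1 vowel. The stems with 1 vowel (rog → roget, sog → soget, zez → zezet) add -et.
So pap → papet.

papet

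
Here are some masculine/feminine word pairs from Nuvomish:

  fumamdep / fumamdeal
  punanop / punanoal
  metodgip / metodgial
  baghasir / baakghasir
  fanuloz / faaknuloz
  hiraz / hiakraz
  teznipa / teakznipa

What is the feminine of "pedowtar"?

metodgip and baghasir both have last vowel 'i' yet inflect differently (metodgial, baakghasir), so the last vowel is not what conditions the rule; the final letter is.
"pedowtar" ends in -r. The one such stem in the data (baghasir → baakghasir) inserts -ak- after the first vowel (as do fanuloz, hiraz), so the same rule applies.
So pedowtar → peakdowtar.

peakdowtar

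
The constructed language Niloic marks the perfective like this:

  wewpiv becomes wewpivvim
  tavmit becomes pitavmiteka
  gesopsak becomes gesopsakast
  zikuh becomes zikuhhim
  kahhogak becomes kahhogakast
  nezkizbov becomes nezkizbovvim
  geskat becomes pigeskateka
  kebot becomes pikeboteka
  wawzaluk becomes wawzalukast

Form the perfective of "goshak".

geskat and kahhogak both have last vowel 'a' yet inflect differently (pigeskateka, kahhogakast), so the last vowel is not what conditions the rule; the final letter is.
"goshak" ends in -k. The stems ending in -k (kahhogak → kahhogakast, gesopsak → gesopsakast, wawzaluk → wawzalukast) add -ast.
The other patterns: stems ending in -t add pi- … -eka around the stem; stems ending in -h or -v double the final consonant and add -im.
So goshak → goshakast.

goshakast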